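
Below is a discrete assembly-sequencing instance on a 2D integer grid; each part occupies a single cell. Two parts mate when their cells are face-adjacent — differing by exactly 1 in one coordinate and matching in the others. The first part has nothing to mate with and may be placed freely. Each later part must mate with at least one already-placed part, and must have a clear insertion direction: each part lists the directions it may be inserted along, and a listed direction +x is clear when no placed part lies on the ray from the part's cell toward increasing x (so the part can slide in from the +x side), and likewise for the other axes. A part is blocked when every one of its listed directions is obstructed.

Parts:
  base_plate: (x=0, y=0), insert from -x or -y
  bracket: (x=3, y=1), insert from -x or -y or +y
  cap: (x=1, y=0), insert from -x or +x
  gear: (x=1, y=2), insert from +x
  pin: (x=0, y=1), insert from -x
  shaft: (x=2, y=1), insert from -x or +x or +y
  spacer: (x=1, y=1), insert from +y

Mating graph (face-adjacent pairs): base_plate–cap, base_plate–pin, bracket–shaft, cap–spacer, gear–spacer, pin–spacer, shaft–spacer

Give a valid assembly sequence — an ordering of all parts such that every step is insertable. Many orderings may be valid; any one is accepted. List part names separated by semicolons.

shaft; spacer; pin; cap; bracket; base_plate; gear

1. shaft@(2, 1) [-x clear] — {shaft}
2. spacer@(1, 1) [+y clear] — {shaft, spacer}
3. pin@(0, 1) [-x clear] — {pin, shaft, spacer}
4. cap@(1, 0) [-x clear] — {cap, pin, shaft, spacer}
5. bracket@(3, 1) [-y clear] — {bracket, cap, pin, shaft, spacer}
6. base_plate@(0, 0) [-x clear] — {base_plate, bracket, cap, pin, shaft, spacer}
7. gear@(1, 2) [+x clear] — {base_plate, bracket, cap, gear, pin, shaft, spacer}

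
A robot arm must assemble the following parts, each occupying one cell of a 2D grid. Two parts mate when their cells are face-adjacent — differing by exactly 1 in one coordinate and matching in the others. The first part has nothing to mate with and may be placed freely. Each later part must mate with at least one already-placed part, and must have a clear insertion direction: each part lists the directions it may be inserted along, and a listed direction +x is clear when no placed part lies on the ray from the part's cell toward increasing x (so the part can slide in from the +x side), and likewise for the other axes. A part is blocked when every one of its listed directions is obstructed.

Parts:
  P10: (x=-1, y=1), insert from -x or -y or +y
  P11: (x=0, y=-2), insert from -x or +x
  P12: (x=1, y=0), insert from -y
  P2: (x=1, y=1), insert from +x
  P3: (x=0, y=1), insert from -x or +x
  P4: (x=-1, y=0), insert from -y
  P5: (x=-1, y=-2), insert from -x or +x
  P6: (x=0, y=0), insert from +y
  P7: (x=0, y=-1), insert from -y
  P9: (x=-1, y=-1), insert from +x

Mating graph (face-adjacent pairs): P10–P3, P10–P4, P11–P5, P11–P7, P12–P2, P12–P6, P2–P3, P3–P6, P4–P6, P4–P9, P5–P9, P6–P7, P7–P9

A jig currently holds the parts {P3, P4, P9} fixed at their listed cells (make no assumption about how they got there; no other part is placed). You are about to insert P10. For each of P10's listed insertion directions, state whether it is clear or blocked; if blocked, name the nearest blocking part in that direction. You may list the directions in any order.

-x: ray from P10(-1, 1) has no placed part ⇒ clear
-y: nearest on ray is P4@(-1, 0) ⇒ blocked
+y: ray from P10(-1, 1) has no placed part ⇒ clear

+y: clear; -x: clear; -y: blocked by P4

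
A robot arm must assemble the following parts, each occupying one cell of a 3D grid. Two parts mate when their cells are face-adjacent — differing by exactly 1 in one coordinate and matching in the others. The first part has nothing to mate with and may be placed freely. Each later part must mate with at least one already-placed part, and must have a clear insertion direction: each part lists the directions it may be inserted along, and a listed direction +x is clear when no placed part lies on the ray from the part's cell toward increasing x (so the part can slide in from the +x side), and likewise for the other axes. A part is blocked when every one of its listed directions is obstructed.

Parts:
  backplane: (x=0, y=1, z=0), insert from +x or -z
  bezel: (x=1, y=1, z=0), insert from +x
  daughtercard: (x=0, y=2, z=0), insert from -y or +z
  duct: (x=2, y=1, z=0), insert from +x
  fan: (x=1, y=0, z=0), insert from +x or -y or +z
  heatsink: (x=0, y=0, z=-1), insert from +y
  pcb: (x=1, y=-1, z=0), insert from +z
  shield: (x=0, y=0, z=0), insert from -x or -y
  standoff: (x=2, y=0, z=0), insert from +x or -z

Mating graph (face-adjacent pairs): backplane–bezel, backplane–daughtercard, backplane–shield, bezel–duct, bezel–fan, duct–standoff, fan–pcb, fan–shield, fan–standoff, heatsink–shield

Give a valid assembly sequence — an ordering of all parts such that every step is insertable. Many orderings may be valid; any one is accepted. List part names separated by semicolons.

daughtercard; backplane; shield; heatsink; bezel; duct; standoff; fan; pcb

1. daughtercard@(0, 2, 0) [-y clear] — {daughtercard}
2. backplane@(0, 1, 0) [+x clear] — {backplane, daughtercard}
3. shield@(0, 0, 0) [-x clear] — {backplane, daughtercard, shield}
4. heatsink@(0, 0, -1) [+y clear] — {backplane, daughtercard, heatsink, shield}
5. bezel@(1, 1, 0) [+x clear] — {backplane, bezel, daughtercard, heatsink, shield}
6. duct@(2, 1, 0) [+x clear] — {backplane, bezel, daughtercard, duct, heatsink, shield}
7. standoff@(2, 0, 0) [+x clear] — {backplane, bezel, daughtercard, duct, heatsink, shield, standoff}
8. fan@(1, 0, 0) [-y clear] — {backplane, bezel, daughtercard, duct, fan, heatsink, shield, standoff}
9. pcb@(1, -1, 0) [+z clear] — {backplane, bezel, daughtercard, duct, fan, heatsink, pcb, shield, standoff}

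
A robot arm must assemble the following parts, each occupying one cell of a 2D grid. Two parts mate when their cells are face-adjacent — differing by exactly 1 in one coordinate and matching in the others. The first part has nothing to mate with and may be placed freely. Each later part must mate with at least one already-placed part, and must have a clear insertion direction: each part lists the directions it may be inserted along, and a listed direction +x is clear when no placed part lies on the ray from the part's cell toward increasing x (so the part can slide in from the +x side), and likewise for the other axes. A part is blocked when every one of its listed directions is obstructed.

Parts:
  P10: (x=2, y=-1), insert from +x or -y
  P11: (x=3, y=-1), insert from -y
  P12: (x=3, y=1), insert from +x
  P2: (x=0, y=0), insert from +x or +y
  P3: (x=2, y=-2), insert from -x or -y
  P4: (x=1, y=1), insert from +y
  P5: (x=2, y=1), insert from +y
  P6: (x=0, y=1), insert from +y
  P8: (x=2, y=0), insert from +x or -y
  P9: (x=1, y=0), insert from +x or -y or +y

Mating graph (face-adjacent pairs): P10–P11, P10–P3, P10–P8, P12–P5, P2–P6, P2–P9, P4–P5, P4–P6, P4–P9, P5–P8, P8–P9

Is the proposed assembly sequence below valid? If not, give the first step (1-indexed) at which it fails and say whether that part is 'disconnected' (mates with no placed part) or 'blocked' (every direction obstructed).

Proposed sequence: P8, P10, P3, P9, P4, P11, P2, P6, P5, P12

1. P8@(2, 0) [+x clear] — {P8}
2. P10@(2, -1) [+x clear] — {P10, P8}
3. P3@(2, -2) [-x clear] — {P10, P3, P8}
4. P9@(1, 0) [-y clear] — {P10, P3, P8, P9}
5. P4@(1, 1) [+y clear] — {P10, P3, P4, P8, P9}
6. P11@(3, -1) [-y clear] — {P10, P11, P3, P4, P8, P9}
7. P2@(0, 0) [+y clear] — {P10, P11, P2, P3, P4, P8, P9}
8. P6@(0, 1) [+y clear] — {P10, P11, P2, P3, P4, P6, P8, P9}
9. P5@(2, 1) [+y clear] — {P10, P11, P2, P3, P4, P5, P6, P8, P9}
10. P12@(3, 1) [+x clear] — {P10, P11, P12, P2, P3, P4, P5, P6, P8, P9}

Valid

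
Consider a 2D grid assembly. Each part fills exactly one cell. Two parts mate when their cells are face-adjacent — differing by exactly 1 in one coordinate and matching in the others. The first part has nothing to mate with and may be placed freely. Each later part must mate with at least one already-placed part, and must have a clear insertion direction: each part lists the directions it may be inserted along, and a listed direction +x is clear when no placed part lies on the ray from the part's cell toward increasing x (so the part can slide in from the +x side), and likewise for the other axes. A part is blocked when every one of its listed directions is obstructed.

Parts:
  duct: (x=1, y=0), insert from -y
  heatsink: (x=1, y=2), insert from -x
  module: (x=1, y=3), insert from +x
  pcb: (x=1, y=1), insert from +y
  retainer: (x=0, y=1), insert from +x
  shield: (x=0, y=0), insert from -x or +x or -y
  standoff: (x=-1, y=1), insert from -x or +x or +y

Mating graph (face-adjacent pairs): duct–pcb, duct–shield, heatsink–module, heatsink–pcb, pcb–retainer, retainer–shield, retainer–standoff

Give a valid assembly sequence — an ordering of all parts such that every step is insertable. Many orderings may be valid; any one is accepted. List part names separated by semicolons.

1. standoff@(-1, 1) [-x clear] — {standoff}
2. retainer@(0, 1) [+x clear] — {retainer, standoff}
3. pcb@(1, 1) [+y clear] — {pcb, retainer, standoff}
4. duct@(1, 0) [-y clear] — {duct, pcb, retainer, standoff}
5. heatsink@(1, 2) [-x clear] — {duct, heatsink, pcb, retainer, standoff}
6. shield@(0, 0) [-x clear] — {duct, heatsink, pcb, retainer, shield, standoff}
7. module@(1, 3) [+x clear] — {duct, heatsink, module, pcb, retainer, shield, standoff}

standoff; retainer; pcb; duct; heatsink; shield; module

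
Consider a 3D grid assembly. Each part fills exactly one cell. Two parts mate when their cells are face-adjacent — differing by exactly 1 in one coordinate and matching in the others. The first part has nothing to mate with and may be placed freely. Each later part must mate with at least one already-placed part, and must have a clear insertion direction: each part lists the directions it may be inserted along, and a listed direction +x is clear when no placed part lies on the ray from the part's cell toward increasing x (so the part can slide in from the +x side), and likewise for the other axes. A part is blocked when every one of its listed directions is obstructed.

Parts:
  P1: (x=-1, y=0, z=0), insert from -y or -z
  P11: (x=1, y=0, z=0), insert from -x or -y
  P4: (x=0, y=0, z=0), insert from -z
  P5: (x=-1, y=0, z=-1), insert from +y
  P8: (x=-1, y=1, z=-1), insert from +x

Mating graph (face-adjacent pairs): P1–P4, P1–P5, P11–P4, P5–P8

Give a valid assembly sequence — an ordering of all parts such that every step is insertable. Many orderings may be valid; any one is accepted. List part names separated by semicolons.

P1; P4; P5; P8; P11

1. P1@(-1, 0, 0) [-y clear] — {P1}
2. P4@(0, 0, 0) [-z clear] — {P1, P4}
3. P5@(-1, 0, -1) [+y clear] — {P1, P4, P5}
4. P8@(-1, 1, -1) [+x clear] — {P1, P4, P5, P8}
5. P11@(1, 0, 0) [-y clear] — {P1, P11, P4, P5, P8}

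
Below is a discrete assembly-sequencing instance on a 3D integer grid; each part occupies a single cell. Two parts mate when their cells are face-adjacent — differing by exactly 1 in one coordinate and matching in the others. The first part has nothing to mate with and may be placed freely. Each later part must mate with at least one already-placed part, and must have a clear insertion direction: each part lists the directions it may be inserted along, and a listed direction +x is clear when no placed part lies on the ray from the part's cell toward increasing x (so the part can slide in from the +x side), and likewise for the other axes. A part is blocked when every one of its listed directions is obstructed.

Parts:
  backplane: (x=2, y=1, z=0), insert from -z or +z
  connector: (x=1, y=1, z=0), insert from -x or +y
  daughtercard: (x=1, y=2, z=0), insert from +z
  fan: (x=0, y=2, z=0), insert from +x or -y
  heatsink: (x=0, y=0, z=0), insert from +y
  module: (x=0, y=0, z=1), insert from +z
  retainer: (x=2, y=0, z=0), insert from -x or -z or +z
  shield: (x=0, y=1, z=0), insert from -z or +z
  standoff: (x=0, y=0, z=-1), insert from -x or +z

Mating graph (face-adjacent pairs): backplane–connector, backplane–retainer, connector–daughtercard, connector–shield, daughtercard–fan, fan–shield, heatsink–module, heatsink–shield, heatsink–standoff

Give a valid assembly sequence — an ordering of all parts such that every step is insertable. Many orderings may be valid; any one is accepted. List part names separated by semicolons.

1. heatsink@(0, 0, 0) [+y clear] — {heatsink}
2. standoff@(0, 0, -1) [-x clear] — {heatsink, standoff}
3. module@(0, 0, 1) [+z clear] — {heatsink, module, standoff}
4. shield@(0, 1, 0) [-z clear] — {heatsink, module, shield, standoff}
5. fan@(0, 2, 0) [+x clear] — {fan, heatsink, module, shield, standoff}
6. connector@(1, 1, 0) [+y clear] — {connector, fan, heatsink, module, shield, standoff}
7. daughtercard@(1, 2, 0) [+z clear] — {connector, daughtercard, fan, heatsink, module, shield, standoff}
8. backplane@(2, 1, 0) [-z clear] — {backplane, connector, daughtercard, fan, heatsink, module, shield, standoff}
9. retainer@(2, 0, 0) [-z clear] — {backplane, connector, daughtercard, fan, heatsink, module, retainer, shield, standoff}

heatsink; standoff; module; shield; fan; connector; daughtercard; backplane; retainer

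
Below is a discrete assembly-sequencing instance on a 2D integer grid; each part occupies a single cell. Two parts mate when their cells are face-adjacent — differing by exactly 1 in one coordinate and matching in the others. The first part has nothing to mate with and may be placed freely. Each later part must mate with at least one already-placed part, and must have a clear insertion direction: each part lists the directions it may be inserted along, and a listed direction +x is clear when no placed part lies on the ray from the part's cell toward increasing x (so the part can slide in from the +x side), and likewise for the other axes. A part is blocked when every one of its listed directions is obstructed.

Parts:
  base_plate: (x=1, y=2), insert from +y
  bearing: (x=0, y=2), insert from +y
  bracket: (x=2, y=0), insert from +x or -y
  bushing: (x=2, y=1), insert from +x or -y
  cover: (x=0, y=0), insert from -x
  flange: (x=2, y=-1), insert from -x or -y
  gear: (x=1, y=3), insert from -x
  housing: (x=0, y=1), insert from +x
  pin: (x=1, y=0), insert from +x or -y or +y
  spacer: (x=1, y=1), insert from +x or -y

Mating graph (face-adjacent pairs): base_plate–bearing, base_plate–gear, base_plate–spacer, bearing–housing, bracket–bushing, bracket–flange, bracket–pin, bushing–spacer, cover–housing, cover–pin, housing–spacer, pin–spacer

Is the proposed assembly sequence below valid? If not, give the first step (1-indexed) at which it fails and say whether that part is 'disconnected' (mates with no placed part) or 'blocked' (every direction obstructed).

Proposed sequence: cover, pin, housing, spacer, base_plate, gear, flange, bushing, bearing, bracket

1. cover@(0, 0) [-x clear] — {cover}
2. pin@(1, 0) [+x clear] — {cover, pin}
3. housing@(0, 1) [+x clear] — {cover, housing, pin}
4. spacer@(1, 1) [+x clear] — {cover, housing, pin, spacer}
5. base_plate@(1, 2) [+y clear] — {base_plate, cover, housing, pin, spacer}
6. gear@(1, 3) [-x clear] — {base_plate, cover, gear, housing, pin, spacer}
7. flange@(2, -1) — no placed neighbour ⇒ disconnected

Invalid at step 7 (disconnected)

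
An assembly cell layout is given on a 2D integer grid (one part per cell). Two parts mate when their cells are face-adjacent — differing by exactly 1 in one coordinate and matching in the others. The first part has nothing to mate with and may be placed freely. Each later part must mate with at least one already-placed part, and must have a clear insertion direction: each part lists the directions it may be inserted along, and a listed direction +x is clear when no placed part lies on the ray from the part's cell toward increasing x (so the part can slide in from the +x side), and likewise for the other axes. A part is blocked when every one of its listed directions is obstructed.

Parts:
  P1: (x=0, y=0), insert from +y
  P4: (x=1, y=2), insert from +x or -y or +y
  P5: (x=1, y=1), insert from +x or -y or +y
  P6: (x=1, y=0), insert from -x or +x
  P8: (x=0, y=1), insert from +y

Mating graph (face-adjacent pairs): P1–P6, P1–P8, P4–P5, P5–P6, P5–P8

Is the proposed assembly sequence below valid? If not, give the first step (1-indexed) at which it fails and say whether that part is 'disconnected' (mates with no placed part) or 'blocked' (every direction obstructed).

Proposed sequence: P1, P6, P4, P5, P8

Invalid at step 3 (disconnected)

1. P1@(0, 0) [+y clear] — {P1}
2. P6@(1, 0) [+x clear] — {P1, P6}
3. P4@(1, 2) — no placed neighbour ⇒ disconnected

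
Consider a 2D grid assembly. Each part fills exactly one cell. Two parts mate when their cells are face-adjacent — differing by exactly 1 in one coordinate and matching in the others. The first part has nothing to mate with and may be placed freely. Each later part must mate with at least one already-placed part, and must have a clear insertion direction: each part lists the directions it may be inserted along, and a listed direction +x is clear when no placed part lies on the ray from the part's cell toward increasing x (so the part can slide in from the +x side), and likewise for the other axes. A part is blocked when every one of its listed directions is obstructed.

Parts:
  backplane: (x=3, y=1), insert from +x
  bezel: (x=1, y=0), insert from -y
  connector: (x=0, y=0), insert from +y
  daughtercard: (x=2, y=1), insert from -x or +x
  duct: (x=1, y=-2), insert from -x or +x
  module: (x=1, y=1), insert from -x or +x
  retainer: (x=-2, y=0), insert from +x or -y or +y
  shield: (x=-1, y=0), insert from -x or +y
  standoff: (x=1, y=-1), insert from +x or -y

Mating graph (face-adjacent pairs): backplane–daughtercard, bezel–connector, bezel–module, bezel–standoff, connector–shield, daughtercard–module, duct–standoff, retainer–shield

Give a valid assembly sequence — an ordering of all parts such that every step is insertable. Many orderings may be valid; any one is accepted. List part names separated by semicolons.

1. shield@(-1, 0) [-x clear] — {shield}
2. connector@(0, 0) [+y clear] — {connector, shield}
3. retainer@(-2, 0) [-y clear] — {connector, retainer, shield}
4. bezel@(1, 0) [-y clear] — {bezel, connector, retainer, shield}
5. standoff@(1, -1) [+x clear] — {bezel, connector, retainer, shield, standoff}
6. duct@(1, -2) [-x clear] — {bezel, connector, duct, retainer, shield, standoff}
7. module@(1, 1) [-x clear] — {bezel, connector, duct, module, retainer, shield, standoff}
8. daughtercard@(2, 1) [+x clear] — {bezel, connector, daughtercard, duct, module, retainer, shield, standoff}
9. backplane@(3, 1) [+x clear] — {backplane, bezel, connector, daughtercard, duct, module, retainer, shield, standoff}

shield; connector; retainer; bezel; standoff; duct; module; daughtercard; backplane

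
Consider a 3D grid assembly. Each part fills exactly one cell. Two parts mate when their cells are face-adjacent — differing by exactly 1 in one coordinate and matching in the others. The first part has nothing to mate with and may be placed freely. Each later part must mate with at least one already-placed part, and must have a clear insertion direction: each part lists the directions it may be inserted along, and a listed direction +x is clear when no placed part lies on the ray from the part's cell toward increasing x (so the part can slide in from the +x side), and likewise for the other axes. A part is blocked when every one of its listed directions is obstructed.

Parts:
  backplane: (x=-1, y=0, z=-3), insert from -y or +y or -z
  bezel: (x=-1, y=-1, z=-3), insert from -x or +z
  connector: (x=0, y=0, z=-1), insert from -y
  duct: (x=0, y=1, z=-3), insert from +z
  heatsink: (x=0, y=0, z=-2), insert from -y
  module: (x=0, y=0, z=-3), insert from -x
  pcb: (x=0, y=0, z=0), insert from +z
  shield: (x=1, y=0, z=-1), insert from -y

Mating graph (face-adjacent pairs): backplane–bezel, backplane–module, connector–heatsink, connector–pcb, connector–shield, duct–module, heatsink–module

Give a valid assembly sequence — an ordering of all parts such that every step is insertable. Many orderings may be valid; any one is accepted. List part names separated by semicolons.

heatsink; connector; shield; pcb; module; duct; backplane; bezel

1. heatsink@(0, 0, -2) [-y clear] — {heatsink}
2. connector@(0, 0, -1) [-y clear] — {connector, heatsink}
3. shield@(1, 0, -1) [-y clear] — {connector, heatsink, shield}
4. pcb@(0, 0, 0) [+z clear] — {connector, heatsink, pcb, shield}
5. module@(0, 0, -3) [-x clear] — {connector, heatsink, module, pcb, shield}
6. duct@(0, 1, -3) [+z clear] — {connector, duct, heatsink, module, pcb, shield}
7. backplane@(-1, 0, -3) [-y clear] — {backplane, connector, duct, heatsink, module, pcb, shield}
8. bezel@(-1, -1, -3) [-x clear] — {backplane, bezel, connector, duct, heatsink, module, pcb, shield}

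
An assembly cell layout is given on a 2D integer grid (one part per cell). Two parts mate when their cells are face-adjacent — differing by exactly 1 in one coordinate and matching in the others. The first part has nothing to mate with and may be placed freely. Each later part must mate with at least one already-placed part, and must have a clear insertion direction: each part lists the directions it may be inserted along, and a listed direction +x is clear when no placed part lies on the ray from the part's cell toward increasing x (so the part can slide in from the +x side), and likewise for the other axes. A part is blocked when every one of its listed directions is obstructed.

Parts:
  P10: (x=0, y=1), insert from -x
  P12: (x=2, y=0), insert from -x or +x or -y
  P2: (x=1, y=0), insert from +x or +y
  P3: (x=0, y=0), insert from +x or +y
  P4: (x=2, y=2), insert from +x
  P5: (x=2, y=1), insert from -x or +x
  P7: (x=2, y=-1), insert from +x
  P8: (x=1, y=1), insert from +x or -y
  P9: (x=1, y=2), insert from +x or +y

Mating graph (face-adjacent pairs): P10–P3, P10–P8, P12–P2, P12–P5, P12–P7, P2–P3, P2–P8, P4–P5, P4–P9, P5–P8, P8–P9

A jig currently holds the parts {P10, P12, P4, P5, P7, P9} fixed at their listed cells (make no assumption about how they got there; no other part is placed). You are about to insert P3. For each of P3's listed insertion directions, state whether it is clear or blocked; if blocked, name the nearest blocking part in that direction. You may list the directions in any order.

+x: nearest on ray is P12@(2, 0) ⇒ blocked
+y: nearest on ray is P10@(0, 1) ⇒ blocked

+x: blocked by P12; +y: blocked by P10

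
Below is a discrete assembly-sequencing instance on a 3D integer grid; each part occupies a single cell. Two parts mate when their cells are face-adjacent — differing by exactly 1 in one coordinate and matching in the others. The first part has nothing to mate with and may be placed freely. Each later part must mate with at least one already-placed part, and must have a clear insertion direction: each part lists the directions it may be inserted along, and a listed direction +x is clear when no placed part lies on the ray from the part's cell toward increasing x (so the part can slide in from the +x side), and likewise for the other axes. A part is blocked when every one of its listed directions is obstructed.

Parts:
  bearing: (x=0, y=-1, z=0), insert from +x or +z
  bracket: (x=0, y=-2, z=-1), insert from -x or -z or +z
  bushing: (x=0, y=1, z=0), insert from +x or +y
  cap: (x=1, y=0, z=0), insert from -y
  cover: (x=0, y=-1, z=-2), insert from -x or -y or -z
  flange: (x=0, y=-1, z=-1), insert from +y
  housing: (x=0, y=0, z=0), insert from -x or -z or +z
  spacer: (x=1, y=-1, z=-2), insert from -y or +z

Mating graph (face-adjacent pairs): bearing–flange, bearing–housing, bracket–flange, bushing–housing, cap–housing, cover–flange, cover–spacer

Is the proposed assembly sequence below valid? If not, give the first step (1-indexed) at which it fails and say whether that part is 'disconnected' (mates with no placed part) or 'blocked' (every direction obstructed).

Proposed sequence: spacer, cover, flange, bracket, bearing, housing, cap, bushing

1. spacer@(1, -1, -2) [-y clear] — {spacer}
2. cover@(0, -1, -2) [-x clear] — {cover, spacer}
3. flange@(0, -1, -1) [+y clear] — {cover, flange, spacer}
4. bracket@(0, -2, -1) [-x clear] — {bracket, cover, flange, spacer}
5. bearing@(0, -1, 0) [+x clear] — {bearing, bracket, cover, flange, spacer}
6. housing@(0, 0, 0) [-x clear] — {bearing, bracket, cover, flange, housing, spacer}
7. cap@(1, 0, 0) [-y clear] — {bearing, bracket, cap, cover, flange, housing, spacer}
8. bushing@(0, 1, 0) [+x clear] — {bearing, bracket, bushing, cap, cover, flange, housing, spacer}

Valid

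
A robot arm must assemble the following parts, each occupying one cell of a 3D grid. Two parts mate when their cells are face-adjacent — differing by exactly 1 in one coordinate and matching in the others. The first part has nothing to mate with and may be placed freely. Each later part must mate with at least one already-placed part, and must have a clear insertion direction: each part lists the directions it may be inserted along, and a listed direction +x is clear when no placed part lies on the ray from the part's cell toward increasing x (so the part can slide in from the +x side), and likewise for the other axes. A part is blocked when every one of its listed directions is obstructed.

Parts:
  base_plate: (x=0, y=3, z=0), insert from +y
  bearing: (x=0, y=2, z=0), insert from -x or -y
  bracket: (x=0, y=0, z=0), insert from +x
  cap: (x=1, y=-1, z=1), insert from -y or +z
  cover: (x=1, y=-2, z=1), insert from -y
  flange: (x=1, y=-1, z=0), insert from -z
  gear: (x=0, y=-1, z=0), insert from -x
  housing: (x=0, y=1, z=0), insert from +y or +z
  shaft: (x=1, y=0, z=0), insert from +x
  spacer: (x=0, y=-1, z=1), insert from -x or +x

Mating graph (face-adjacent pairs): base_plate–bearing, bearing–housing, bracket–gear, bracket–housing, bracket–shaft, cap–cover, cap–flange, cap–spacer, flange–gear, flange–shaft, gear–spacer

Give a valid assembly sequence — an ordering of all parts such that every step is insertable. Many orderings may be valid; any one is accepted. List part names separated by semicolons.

flange; cap; spacer; gear; bracket; housing; bearing; base_plate; shaft; cover

1. flange@(1, -1, 0) [-z clear] — {flange}
2. cap@(1, -1, 1) [-y clear] — {cap, flange}
3. spacer@(0, -1, 1) [-x clear] — {cap, flange, spacer}
4. gear@(0, -1, 0) [-x clear] — {cap, flange, gear, spacer}
5. bracket@(0, 0, 0) [+x clear] — {bracket, cap, flange, gear, spacer}
6. housing@(0, 1, 0) [+y clear] — {bracket, cap, flange, gear, housing, spacer}
7. bearing@(0, 2, 0) [-x clear] — {bearing, bracket, cap, flange, gear, housing, spacer}
8. base_plate@(0, 3, 0) [+y clear] — {base_plate, bearing, bracket, cap, flange, gear, housing, spacer}
9. shaft@(1, 0, 0) [+x clear] — {base_plate, bearing, bracket, cap, flange, gear, housing, shaft, spacer}
10. cover@(1, -2, 1) [-y clear] — {base_plate, bearing, bracket, cap, cover, flange, gear, housing, shaft, spacer}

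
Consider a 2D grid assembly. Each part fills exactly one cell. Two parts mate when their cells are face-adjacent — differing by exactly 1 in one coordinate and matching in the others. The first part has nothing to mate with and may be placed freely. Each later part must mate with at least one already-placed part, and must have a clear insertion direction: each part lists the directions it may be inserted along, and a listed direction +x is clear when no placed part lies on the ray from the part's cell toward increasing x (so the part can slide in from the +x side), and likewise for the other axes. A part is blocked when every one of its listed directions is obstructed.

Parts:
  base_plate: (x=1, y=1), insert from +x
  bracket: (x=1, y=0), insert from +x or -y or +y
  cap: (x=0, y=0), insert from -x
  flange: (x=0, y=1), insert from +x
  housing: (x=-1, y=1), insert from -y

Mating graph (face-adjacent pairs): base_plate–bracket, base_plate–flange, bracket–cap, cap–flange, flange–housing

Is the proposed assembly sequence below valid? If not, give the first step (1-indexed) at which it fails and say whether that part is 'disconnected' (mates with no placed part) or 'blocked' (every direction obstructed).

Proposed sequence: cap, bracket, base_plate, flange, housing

Invalid at step 4 (blocked)

1. cap@(0, 0) [-x clear] — {cap}
2. bracket@(1, 0) [+x clear] — {bracket, cap}
3. base_plate@(1, 1) [+x clear] — {base_plate, bracket, cap}
4. flange@(0, 1) — +x all obstructed ⇒ blocked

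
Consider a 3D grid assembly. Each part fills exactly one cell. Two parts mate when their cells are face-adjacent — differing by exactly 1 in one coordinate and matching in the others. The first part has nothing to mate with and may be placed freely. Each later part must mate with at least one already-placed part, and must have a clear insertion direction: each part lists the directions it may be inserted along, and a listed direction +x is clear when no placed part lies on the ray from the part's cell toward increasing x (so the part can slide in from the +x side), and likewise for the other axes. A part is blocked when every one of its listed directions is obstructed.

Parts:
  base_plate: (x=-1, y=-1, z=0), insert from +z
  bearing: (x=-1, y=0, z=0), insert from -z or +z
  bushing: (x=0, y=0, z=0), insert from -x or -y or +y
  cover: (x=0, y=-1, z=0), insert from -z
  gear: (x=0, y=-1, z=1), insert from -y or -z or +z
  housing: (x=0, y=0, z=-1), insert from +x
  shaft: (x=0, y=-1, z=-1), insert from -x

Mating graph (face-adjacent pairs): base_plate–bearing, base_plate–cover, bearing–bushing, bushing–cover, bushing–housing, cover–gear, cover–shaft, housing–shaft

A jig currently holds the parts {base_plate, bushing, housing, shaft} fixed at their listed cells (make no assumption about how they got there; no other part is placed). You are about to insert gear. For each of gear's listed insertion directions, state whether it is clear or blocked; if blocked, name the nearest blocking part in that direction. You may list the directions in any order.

+z: clear; -y: clear; -z: blocked by shaft

-y: ray from gear(0, -1, 1) has no placed part ⇒ clear
-z: nearest on ray is shaft@(0, -1, -1) ⇒ blocked
+z: ray from gear(0, -1, 1) has no placed part ⇒ clear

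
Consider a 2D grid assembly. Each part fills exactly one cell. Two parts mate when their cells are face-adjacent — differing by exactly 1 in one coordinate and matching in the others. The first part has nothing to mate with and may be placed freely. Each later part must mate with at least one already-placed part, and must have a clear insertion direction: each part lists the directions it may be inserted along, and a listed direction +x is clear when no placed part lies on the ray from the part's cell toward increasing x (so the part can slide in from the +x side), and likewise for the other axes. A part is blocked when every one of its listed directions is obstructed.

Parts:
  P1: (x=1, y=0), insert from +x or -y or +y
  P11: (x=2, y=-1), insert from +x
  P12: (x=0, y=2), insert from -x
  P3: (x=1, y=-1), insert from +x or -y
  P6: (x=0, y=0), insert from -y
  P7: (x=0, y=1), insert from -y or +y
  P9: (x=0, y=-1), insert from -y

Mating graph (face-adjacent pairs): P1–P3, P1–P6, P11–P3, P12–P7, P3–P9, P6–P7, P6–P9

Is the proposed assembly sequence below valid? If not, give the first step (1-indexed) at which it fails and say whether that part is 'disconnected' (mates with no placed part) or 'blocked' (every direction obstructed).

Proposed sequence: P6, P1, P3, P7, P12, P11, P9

Valid

1. P6@(0, 0) [-y clear] — {P6}
2. P1@(1, 0) [+x clear] — {P1, P6}
3. P3@(1, -1) [+x clear] — {P1, P3, P6}
4. P7@(0, 1) [+y clear] — {P1, P3, P6, P7}
5. P12@(0, 2) [-x clear] — {P1, P12, P3, P6, P7}
6. P11@(2, -1) [+x clear] — {P1, P11, P12, P3, P6, P7}
7. P9@(0, -1) [-y clear] — {P1, P11, P12, P3, P6, P7, P9}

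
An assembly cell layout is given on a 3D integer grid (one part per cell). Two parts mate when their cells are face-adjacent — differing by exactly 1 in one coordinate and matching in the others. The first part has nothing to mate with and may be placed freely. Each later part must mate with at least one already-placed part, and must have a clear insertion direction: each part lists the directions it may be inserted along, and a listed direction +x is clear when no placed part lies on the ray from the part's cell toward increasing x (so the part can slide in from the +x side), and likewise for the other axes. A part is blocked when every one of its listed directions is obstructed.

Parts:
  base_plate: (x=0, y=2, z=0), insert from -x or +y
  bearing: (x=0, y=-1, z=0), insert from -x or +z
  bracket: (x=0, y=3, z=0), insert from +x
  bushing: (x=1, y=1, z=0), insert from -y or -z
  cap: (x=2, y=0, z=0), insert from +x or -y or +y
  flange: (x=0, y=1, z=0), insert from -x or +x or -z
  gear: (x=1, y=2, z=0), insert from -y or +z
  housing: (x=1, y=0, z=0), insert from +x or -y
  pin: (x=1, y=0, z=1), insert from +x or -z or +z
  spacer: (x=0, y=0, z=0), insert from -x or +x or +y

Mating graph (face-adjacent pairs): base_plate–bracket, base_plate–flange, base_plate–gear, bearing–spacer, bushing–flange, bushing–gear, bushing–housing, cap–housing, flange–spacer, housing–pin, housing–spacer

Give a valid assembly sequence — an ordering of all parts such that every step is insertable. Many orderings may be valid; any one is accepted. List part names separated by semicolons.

gear; base_plate; flange; spacer; bearing; housing; pin; cap; bracket; bushing

1. gear@(1, 2, 0) [-y clear] — {gear}
2. base_plate@(0, 2, 0) [-x clear] — {base_plate, gear}
3. flange@(0, 1, 0) [-x clear] — {base_plate, flange, gear}
4. spacer@(0, 0, 0) [-x clear] — {base_plate, flange, gear, spacer}
5. bearing@(0, -1, 0) [-x clear] — {base_plate, bearing, flange, gear, spacer}
6. housing@(1, 0, 0) [+x clear] — {base_plate, bearing, flange, gear, housing, spacer}
7. pin@(1, 0, 1) [+x clear] — {base_plate, bearing, flange, gear, housing, pin, spacer}
8. cap@(2, 0, 0) [+x clear] — {base_plate, bearing, cap, flange, gear, housing, pin, spacer}
9. bracket@(0, 3, 0) [+x clear] — {base_plate, bearing, bracket, cap, flange, gear, housing, pin, spacer}
10. bushing@(1, 1, 0) [-z clear] — {base_plate, bearing, bracket, bushing, cap, flange, gear, housing, pin, spacer}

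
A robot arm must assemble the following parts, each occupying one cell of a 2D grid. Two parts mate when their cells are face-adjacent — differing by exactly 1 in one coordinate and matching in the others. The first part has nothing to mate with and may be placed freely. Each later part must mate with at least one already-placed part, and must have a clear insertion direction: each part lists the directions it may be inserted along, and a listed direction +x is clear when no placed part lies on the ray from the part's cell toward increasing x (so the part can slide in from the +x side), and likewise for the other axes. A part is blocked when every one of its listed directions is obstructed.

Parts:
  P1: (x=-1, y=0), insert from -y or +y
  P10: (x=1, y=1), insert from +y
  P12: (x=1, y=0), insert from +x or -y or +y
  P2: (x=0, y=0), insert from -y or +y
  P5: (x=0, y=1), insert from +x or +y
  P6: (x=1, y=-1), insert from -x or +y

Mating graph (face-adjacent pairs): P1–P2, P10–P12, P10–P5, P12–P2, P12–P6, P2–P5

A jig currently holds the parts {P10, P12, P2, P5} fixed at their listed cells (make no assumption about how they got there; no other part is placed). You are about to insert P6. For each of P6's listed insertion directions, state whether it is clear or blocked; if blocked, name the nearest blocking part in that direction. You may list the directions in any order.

-x: ray from P6(1, -1) has no placed part ⇒ clear
+y: nearest on ray is P12@(1, 0) ⇒ blocked

+y: blocked by P12; -x: clear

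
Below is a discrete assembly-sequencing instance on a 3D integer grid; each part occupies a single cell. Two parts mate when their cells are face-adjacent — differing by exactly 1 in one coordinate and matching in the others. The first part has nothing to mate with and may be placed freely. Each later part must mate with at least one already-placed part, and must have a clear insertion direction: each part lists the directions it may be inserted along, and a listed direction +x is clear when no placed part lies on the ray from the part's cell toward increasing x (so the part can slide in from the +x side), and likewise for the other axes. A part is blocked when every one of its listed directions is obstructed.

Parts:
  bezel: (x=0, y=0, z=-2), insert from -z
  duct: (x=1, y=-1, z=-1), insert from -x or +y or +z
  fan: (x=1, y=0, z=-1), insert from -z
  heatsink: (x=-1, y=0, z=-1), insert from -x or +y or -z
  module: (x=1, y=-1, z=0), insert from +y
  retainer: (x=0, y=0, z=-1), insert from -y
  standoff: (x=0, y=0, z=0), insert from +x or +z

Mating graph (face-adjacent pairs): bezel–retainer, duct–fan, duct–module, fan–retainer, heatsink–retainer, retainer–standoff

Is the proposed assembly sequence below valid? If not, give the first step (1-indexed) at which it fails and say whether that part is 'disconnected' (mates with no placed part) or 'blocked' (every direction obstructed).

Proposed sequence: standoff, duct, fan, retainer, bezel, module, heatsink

Invalid at step 2 (disconnected)

1. standoff@(0, 0, 0) [+x clear] — {standoff}
2. duct@(1, -1, -1) — no placed neighbour ⇒ disconnected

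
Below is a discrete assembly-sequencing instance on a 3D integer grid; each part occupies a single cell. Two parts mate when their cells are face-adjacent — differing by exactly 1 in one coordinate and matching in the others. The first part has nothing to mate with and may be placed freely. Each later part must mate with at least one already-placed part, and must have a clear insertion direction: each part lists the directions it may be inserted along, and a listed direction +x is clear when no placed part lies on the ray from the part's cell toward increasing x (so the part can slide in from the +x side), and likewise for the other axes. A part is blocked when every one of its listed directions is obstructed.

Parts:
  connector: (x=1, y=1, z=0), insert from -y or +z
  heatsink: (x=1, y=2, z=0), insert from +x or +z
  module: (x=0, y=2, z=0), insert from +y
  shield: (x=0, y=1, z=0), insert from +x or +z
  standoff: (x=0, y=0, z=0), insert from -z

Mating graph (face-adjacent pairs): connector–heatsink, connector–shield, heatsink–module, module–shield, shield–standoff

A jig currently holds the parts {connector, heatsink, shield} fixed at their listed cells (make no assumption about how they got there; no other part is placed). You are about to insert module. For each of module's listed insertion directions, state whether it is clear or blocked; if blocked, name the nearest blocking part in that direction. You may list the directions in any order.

+y: clear

+y: ray from module(0, 2, 0) has no placed part ⇒ clear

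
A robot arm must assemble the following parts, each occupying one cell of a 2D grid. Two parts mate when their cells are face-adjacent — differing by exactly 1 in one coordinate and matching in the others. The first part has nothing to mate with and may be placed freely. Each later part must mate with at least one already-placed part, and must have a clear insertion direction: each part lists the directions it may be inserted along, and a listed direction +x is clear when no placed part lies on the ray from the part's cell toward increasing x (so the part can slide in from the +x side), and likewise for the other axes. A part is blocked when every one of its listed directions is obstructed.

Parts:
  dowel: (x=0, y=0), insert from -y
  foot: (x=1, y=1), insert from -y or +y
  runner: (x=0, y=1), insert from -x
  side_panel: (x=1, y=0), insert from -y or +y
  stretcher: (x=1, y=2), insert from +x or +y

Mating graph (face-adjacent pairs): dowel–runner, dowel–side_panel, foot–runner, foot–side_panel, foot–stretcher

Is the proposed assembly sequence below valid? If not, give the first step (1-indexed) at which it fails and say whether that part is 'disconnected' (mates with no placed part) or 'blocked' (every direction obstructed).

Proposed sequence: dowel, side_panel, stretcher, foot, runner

1. dowel@(0, 0) [-y clear] — {dowel}
2. side_panel@(1, 0) [-y clear] — {dowel, side_panel}
3. stretcher@(1, 2) — no placed neighbour ⇒ disconnected

Invalid at step 3 (disconnected)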